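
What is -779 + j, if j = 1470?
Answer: 691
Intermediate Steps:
-779 + j = -779 + 1470 = 691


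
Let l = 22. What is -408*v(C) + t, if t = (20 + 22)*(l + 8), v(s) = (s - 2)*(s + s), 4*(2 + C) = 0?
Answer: -5268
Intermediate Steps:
C = -2 (C = -2 + (1/4)*0 = -2 + 0 = -2)
v(s) = 2*s*(-2 + s) (v(s) = (-2 + s)*(2*s) = 2*s*(-2 + s))
t = 1260 (t = (20 + 22)*(22 + 8) = 42*30 = 1260)
-408*v(C) + t = -408*2*(-2)*(-2 - 2) + 1260 = -408*2*(-2)*(-4) + 1260 = -408*16 + 1260 = -34*192 + 1260 = -6528 + 1260 = -5268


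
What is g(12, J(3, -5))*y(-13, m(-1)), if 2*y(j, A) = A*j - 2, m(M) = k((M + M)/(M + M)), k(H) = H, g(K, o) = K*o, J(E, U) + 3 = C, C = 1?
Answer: 180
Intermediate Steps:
J(E, U) = -2 (J(E, U) = -3 + 1 = -2)
m(M) = 1 (m(M) = (M + M)/(M + M) = (2*M)/((2*M)) = (2*M)*(1/(2*M)) = 1)
y(j, A) = -1 + A*j/2 (y(j, A) = (A*j - 2)/2 = (-2 + A*j)/2 = -1 + A*j/2)
g(12, J(3, -5))*y(-13, m(-1)) = (12*(-2))*(-1 + (½)*1*(-13)) = -24*(-1 - 13/2) = -24*(-15/2) = 180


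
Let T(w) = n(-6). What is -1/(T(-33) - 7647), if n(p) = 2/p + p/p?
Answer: 3/22939 ≈ 0.00013078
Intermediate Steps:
n(p) = 1 + 2/p (n(p) = 2/p + 1 = 1 + 2/p)
T(w) = ⅔ (T(w) = (2 - 6)/(-6) = -⅙*(-4) = ⅔)
-1/(T(-33) - 7647) = -1/(⅔ - 7647) = -1/(-22939/3) = -1*(-3/22939) = 3/22939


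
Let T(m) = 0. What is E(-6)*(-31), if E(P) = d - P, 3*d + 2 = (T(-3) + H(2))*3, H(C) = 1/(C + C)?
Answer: -2077/12 ≈ -173.08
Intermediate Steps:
H(C) = 1/(2*C)
d = -5/12 (d = -⅔ + ((0 + (½)/2)*3)/3 = -⅔ + ((0 + (½)*(½))*3)/3 = -⅔ + ((0 + ¼)*3)/3 = -⅔ + ((¼)*3)/3 = -⅔ + (⅓)*(¾) = -⅔ + ¼ = -5/12 ≈ -0.41667)
E(P) = -5/12 - P
E(-6)*(-31) = (-5/12 - 1*(-6))*(-31) = (-5/12 + 6)*(-31) = (67/12)*(-31) = -2077/12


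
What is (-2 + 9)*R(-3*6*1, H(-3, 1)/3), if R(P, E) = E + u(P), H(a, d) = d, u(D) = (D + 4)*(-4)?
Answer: 1183/3 ≈ 394.33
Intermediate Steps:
u(D) = -16 - 4*D (u(D) = (4 + D)*(-4) = -16 - 4*D)
R(P, E) = -16 + E - 4*P (R(P, E) = E + (-16 - 4*P) = -16 + E - 4*P)
(-2 + 9)*R(-3*6*1, H(-3, 1)/3) = (-2 + 9)*(-16 + 1/3 - 4*(-3*6)) = 7*(-16 + 1*(⅓) - (-72)) = 7*(-16 + ⅓ - 4*(-18)) = 7*(-16 + ⅓ + 72) = 7*(169/3) = 1183/3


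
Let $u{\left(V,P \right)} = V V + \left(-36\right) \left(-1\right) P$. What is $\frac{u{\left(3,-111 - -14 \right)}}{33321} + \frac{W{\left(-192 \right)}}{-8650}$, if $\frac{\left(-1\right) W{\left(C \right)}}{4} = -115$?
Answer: $- \frac{1515187}{9607555} \approx -0.15771$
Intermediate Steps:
$W{\left(C \right)} = 460$ ($W{\left(C \right)} = \left(-4\right) \left(-115\right) = 460$)
$u{\left(V,P \right)} = V^{2} + 36 P$
$\frac{u{\left(3,-111 - -14 \right)}}{33321} + \frac{W{\left(-192 \right)}}{-8650} = \frac{3^{2} + 36 \left(-111 - -14\right)}{33321} + \frac{460}{-8650} = \left(9 + 36 \left(-111 + 14\right)\right) \frac{1}{33321} + 460 \left(- \frac{1}{8650}\right) = \left(9 + 36 \left(-97\right)\right) \frac{1}{33321} - \frac{46}{865} = \left(9 - 3492\right) \frac{1}{33321} - \frac{46}{865} = \left(-3483\right) \frac{1}{33321} - \frac{46}{865} = - \frac{1161}{11107} - \frac{46}{865} = - \frac{1515187}{9607555}$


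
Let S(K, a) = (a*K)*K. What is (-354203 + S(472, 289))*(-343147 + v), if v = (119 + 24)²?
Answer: -20662473306354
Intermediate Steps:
v = 20449 (v = 143² = 20449)
S(K, a) = a*K² (S(K, a) = (K*a)*K = a*K²)
(-354203 + S(472, 289))*(-343147 + v) = (-354203 + 289*472²)*(-343147 + 20449) = (-354203 + 289*222784)*(-322698) = (-354203 + 64384576)*(-322698) = 64030373*(-322698) = -20662473306354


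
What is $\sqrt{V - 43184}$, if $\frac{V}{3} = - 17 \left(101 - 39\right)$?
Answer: $i \sqrt{46346} \approx 215.28 i$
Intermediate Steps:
$V = -3162$ ($V = 3 \left(- 17 \left(101 - 39\right)\right) = 3 \left(\left(-17\right) 62\right) = 3 \left(-1054\right) = -3162$)
$\sqrt{V - 43184} = \sqrt{-3162 - 43184} = \sqrt{-46346} = i \sqrt{46346}$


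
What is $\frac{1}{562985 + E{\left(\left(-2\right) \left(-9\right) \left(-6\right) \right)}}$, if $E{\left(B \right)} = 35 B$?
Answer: $\frac{1}{559205} \approx 1.7883 \cdot 10^{-6}$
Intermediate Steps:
$\frac{1}{562985 + E{\left(\left(-2\right) \left(-9\right) \left(-6\right) \right)}} = \frac{1}{562985 + 35 \left(-2\right) \left(-9\right) \left(-6\right)} = \frac{1}{562985 + 35 \cdot 18 \left(-6\right)} = \frac{1}{562985 + 35 \left(-108\right)} = \frac{1}{562985 - 3780} = \frac{1}{559205}$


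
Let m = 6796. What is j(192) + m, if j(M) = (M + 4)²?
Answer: 45212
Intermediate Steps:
j(M) = (4 + M)²
j(192) + m = (4 + 192)² + 6796 = 196² + 6796 = 38416 + 6796 = 45212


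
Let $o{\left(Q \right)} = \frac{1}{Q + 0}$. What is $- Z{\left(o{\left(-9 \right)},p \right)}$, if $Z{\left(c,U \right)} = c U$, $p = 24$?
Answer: $\frac{8}{3} \approx 2.6667$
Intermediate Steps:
$o{\left(Q \right)} = \frac{1}{Q}$
$Z{\left(c,U \right)} = U c$
$- Z{\left(o{\left(-9 \right)},p \right)} = - \frac{24}{-9} = - \frac{24 \left(-1\right)}{9} = \left(-1\right) \left(- \frac{8}{3}\right) = \frac{8}{3}$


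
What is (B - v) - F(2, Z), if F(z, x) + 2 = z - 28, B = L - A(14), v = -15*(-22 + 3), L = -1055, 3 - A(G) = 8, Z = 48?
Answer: -1307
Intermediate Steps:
A(G) = -5 (A(G) = 3 - 1*8 = 3 - 8 = -5)
v = 285 (v = -15*(-19) = 285)
B = -1050 (B = -1055 - 1*(-5) = -1055 + 5 = -1050)
F(z, x) = -30 + z (F(z, x) = -2 + (z - 28) = -2 + (-28 + z) = -30 + z)
(B - v) - F(2, Z) = (-1050 - 1*285) - (-30 + 2) = (-1050 - 285) - 1*(-28) = -1335 + 28 = -1307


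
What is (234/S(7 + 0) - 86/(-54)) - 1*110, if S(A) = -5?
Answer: -20953/135 ≈ -155.21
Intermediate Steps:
(234/S(7 + 0) - 86/(-54)) - 1*110 = (234/(-5) - 86/(-54)) - 1*110 = (234*(-⅕) - 86*(-1/54)) - 110 = (-234/5 + 43/27) - 110 = -6103/135 - 110 = -20953/135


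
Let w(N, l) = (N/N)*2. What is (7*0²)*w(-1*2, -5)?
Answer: 0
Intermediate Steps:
w(N, l) = 2 (w(N, l) = 1*2 = 2)
(7*0²)*w(-1*2, -5) = (7*0²)*2 = (7*0)*2 = 0*2 = 0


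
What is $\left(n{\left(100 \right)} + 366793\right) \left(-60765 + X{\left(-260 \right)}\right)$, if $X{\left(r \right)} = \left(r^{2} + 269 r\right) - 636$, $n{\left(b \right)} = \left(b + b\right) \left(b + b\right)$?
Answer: $-25929392613$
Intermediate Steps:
$n{\left(b \right)} = 4 b^{2}$ ($n{\left(b \right)} = 2 b 2 b = 4 b^{2}$)
$X{\left(r \right)} = -636 + r^{2} + 269 r$
$\left(n{\left(100 \right)} + 366793\right) \left(-60765 + X{\left(-260 \right)}\right) = \left(4 \cdot 100^{2} + 366793\right) \left(-60765 + \left(-636 + \left(-260\right)^{2} + 269 \left(-260\right)\right)\right) = \left(4 \cdot 10000 + 366793\right) \left(-60765 - 2976\right) = \left(40000 + 366793\right) \left(-60765 - 2976\right) = 406793 \left(-63741\right) = -25929392613$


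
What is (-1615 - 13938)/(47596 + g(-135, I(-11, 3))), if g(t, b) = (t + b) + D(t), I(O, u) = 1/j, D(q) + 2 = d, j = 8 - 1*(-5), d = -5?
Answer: -202189/616903 ≈ -0.32775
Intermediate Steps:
j = 13 (j = 8 + 5 = 13)
D(q) = -7 (D(q) = -2 - 5 = -7)
I(O, u) = 1/13
g(t, b) = -7 + b + t (g(t, b) = (t + b) - 7 = (b + t) - 7 = -7 + b + t)
(-1615 - 13938)/(47596 + g(-135, I(-11, 3))) = (-1615 - 13938)/(47596 + (-7 + 1/13 - 135)) = -15553/(47596 - 1845/13) = -15553/616903/13 = -15553*13/616903 = -202189/616903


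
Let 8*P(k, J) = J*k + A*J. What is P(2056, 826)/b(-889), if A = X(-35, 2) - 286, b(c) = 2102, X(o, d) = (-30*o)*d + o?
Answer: 1583855/8408 ≈ 188.37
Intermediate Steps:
X(o, d) = o - 30*d*o (X(o, d) = -30*d*o + o = o - 30*d*o)
A = 1779 (A = -35*(1 - 30*2) - 286 = -35*(1 - 60) - 286 = -35*(-59) - 286 = 2065 - 286 = 1779)
P(k, J) = 1779*J/8 + J*k/8 (P(k, J) = (J*k + 1779*J)/8 = (1779*J + J*k)/8 = 1779*J/8 + J*k/8)
P(2056, 826)/b(-889) = ((1/8)*826*(1779 + 2056))/2102 = ((1/8)*826*3835)*(1/2102) = (1583855/4)*(1/2102) = 1583855/8408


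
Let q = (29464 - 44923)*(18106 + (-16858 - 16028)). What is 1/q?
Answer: 1/228484020 ≈ 4.3767e-9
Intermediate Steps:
q = 228484020 (q = -15459*(18106 - 32886) = -15459*(-14780) = 228484020)
1/q = 1/228484020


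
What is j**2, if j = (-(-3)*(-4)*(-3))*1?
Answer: 1296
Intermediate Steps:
j = 36 (j = (-1*12*(-3))*1 = -12*(-3)*1 = 36*1 = 36)
j**2 = 36**2 = 1296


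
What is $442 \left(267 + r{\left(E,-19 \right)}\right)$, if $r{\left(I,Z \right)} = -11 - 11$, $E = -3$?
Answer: $108290$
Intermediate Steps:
$r{\left(I,Z \right)} = -22$ ($r{\left(I,Z \right)} = -11 - 11 = -22$)
$442 \left(267 + r{\left(E,-19 \right)}\right) = 442 \left(267 - 22\right) = 442 \cdot 245 = 108290$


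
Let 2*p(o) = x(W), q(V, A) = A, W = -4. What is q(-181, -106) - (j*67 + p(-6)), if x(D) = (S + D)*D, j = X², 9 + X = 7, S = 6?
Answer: -370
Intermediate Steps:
X = -2 (X = -9 + 7 = -2)
j = 4 (j = (-2)² = 4)
x(D) = D*(6 + D) (x(D) = (6 + D)*D = D*(6 + D))
p(o) = -4 (p(o) = (-4*(6 - 4))/2 = (-4*2)/2 = (½)*(-8) = -4)
q(-181, -106) - (j*67 + p(-6)) = -106 - (4*67 - 4) = -106 - (268 - 4) = -106 - 1*264 = -106 - 264 = -370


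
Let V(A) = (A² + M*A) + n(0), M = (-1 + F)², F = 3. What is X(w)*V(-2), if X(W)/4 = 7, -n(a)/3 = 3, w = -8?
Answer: -364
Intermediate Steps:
n(a) = -9 (n(a) = -3*3 = -9)
M = 4 (M = (-1 + 3)² = 2² = 4)
X(W) = 28 (X(W) = 4*7 = 28)
V(A) = -9 + A² + 4*A (V(A) = (A² + 4*A) - 9 = -9 + A² + 4*A)
X(w)*V(-2) = 28*(-9 + (-2)² + 4*(-2)) = 28*(-9 + 4 - 8) = 28*(-13) = -364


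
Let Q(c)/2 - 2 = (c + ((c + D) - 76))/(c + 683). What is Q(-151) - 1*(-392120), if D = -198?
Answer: 52152204/133 ≈ 3.9212e+5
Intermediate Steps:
Q(c) = 4 + 2*(-274 + 2*c)/(683 + c) (Q(c) = 4 + 2*((c + ((c - 198) - 76))/(c + 683)) = 4 + 2*((c + ((-198 + c) - 76))/(683 + c)) = 4 + 2*((c + (-274 + c))/(683 + c)) = 4 + 2*((-274 + 2*c)/(683 + c)) = 4 + 2*(-274 + 2*c)/(683 + c))
Q(-151) - 1*(-392120) = 8*(273 - 151)/(683 - 151) - 1*(-392120) = 8*122/532 + 392120 = 8*(1/532)*122 + 392120 = 244/133 + 392120 = 52152204/133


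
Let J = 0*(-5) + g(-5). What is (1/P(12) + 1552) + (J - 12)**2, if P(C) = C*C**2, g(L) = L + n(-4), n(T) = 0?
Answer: 3181249/1728 ≈ 1841.0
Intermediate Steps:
g(L) = L (g(L) = L + 0 = L)
P(C) = C**3
J = -5 (J = 0*(-5) - 5 = 0 - 5 = -5)
(1/P(12) + 1552) + (J - 12)**2 = (1/(12**3) + 1552) + (-5 - 12)**2 = (1/1728 + 1552) + (-17)**2 = (1/1728 + 1552) + 289 = 2681857/1728 + 289 = 3181249/1728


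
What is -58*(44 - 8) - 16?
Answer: -2104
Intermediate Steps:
-58*(44 - 8) - 16 = -58*36 - 16 = -2088 - 16 = -2104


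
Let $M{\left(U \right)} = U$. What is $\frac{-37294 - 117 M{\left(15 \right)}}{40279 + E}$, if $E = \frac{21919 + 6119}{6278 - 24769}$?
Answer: $- \frac{722055059}{744770951} \approx -0.9695$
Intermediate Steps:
$E = - \frac{28038}{18491}$ ($E = \frac{28038}{-18491} = 28038 \left(- \frac{1}{18491}\right) = - \frac{28038}{18491} \approx -1.5163$)
$\frac{-37294 - 117 M{\left(15 \right)}}{40279 + E} = \frac{-37294 - 1755}{40279 - \frac{28038}{18491}} = \frac{-37294 - 1755}{\frac{744770951}{18491}} = \left(-39049\right) \frac{18491}{744770951} = - \frac{722055059}{744770951}$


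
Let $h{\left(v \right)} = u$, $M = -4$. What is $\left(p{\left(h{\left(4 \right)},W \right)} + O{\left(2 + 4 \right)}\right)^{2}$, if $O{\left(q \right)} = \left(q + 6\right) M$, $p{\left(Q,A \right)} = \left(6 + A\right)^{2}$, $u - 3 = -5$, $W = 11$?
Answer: $58081$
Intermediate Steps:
$u = -2$ ($u = 3 - 5 = -2$)
$h{\left(v \right)} = -2$
$O{\left(q \right)} = -24 - 4 q$ ($O{\left(q \right)} = \left(q + 6\right) \left(-4\right) = \left(6 + q\right) \left(-4\right) = -24 - 4 q$)
$\left(p{\left(h{\left(4 \right)},W \right)} + O{\left(2 + 4 \right)}\right)^{2} = \left(\left(6 + 11\right)^{2} - \left(24 + 4 \left(2 + 4\right)\right)\right)^{2} = \left(17^{2} - 48\right)^{2} = \left(289 - 48\right)^{2} = 241^{2} = 58081$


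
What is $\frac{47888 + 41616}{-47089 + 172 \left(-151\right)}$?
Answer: $- \frac{89504}{73061} \approx -1.2251$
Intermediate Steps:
$\frac{47888 + 41616}{-47089 + 172 \left(-151\right)} = \frac{89504}{-47089 - 25972} = \frac{89504}{-73061} = 89504 \left(- \frac{1}{73061}\right) = - \frac{89504}{73061}$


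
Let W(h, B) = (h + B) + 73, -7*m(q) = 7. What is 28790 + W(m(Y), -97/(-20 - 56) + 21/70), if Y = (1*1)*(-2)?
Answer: 10968159/380 ≈ 28864.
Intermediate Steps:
Y = -2 (Y = 1*(-2) = -2)
m(q) = -1 (m(q) = -⅐*7 = -1)
W(h, B) = 73 + B + h (W(h, B) = (B + h) + 73 = 73 + B + h)
28790 + W(m(Y), -97/(-20 - 56) + 21/70) = 28790 + (73 + (-97/(-20 - 56) + 21/70) - 1) = 28790 + (73 + (-97/(-76) + 21*(1/70)) - 1) = 28790 + (73 + (-97*(-1/76) + 3/10) - 1) = 28790 + (73 + (97/76 + 3/10) - 1) = 28790 + (73 + 599/380 - 1) = 28790 + 27959/380 = 10968159/380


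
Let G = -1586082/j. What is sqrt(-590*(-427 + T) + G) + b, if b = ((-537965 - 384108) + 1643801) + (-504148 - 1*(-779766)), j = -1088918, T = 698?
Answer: 997346 + I*sqrt(47396656734355271)/544459 ≈ 9.9735e+5 + 399.86*I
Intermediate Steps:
b = 997346 (b = (-922073 + 1643801) + (-504148 + 779766) = 721728 + 275618 = 997346)
G = 793041/544459 (G = -1586082/(-1088918) = -1586082*(-1/1088918) = 793041/544459 ≈ 1.4566)
sqrt(-590*(-427 + T) + G) + b = sqrt(-590*(-427 + 698) + 793041/544459) + 997346 = sqrt(-590*271 + 793041/544459) + 997346 = sqrt(-159890 + 793041/544459) + 997346 = sqrt(-87052756469/544459) + 997346 = I*sqrt(47396656734355271)/544459 + 997346 = 997346 + I*sqrt(47396656734355271)/544459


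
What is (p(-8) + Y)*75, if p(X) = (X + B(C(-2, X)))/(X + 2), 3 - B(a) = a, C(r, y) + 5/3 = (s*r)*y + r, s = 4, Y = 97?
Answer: 24275/3 ≈ 8091.7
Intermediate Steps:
C(r, y) = -5/3 + r + 4*r*y (C(r, y) = -5/3 + ((4*r)*y + r) = -5/3 + (4*r*y + r) = -5/3 + (r + 4*r*y) = -5/3 + r + 4*r*y)
B(a) = 3 - a
p(X) = (20/3 + 9*X)/(2 + X) (p(X) = (X + (3 - (-5/3 - 2 + 4*(-2)*X)))/(X + 2) = (X + (3 - (-5/3 - 2 - 8*X)))/(2 + X) = (X + (3 - (-11/3 - 8*X)))/(2 + X) = (X + (3 + (11/3 + 8*X)))/(2 + X) = (X + (20/3 + 8*X))/(2 + X) = (20/3 + 9*X)/(2 + X))
(p(-8) + Y)*75 = ((20 + 27*(-8))/(3*(2 - 8)) + 97)*75 = ((⅓)*(20 - 216)/(-6) + 97)*75 = ((⅓)*(-⅙)*(-196) + 97)*75 = (98/9 + 97)*75 = (971/9)*75 = 24275/3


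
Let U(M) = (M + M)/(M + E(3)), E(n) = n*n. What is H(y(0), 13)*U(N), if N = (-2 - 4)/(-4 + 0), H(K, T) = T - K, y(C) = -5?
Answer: 36/7 ≈ 5.1429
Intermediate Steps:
N = 3/2 (N = -6/(-4) = -6*(-¼) = 3/2 ≈ 1.5000)
E(n) = n²
U(M) = 2*M/(9 + M) (U(M) = (M + M)/(M + 3²) = (2*M)/(M + 9) = (2*M)/(9 + M) = 2*M/(9 + M))
H(y(0), 13)*U(N) = (13 - 1*(-5))*(2*(3/2)/(9 + 3/2)) = (13 + 5)*(2*(3/2)/(21/2)) = 18*(2*(3/2)*(2/21)) = 18*(2/7) = 36/7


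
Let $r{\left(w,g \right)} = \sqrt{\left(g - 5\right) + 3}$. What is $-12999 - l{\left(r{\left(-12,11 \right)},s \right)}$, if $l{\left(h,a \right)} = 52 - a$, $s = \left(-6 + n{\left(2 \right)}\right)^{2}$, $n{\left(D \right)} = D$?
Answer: $-13035$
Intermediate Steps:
$r{\left(w,g \right)} = \sqrt{-2 + g}$ ($r{\left(w,g \right)} = \sqrt{\left(-5 + g\right) + 3} = \sqrt{-2 + g}$)
$s = 16$ ($s = \left(-6 + 2\right)^{2} = \left(-4\right)^{2} = 16$)
$-12999 - l{\left(r{\left(-12,11 \right)},s \right)} = -12999 - \left(52 - 16\right) = -12999 - 36 = -13035$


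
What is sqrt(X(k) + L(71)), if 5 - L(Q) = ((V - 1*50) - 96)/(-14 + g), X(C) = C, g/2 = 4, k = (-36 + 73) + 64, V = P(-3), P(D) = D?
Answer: sqrt(2922)/6 ≈ 9.0092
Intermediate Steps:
V = -3
k = 101 (k = 37 + 64 = 101)
g = 8 (g = 2*4 = 8)
L(Q) = -119/6 (L(Q) = 5 - ((-3 - 1*50) - 96)/(-14 + 8) = 5 - ((-3 - 50) - 96)/(-6) = 5 - (-53 - 96)*(-1)/6 = 5 - (-149)*(-1)/6 = 5 - 1*149/6 = 5 - 149/6 = -119/6)
sqrt(X(k) + L(71)) = sqrt(101 - 119/6) = sqrt(487/6) = sqrt(2922)/6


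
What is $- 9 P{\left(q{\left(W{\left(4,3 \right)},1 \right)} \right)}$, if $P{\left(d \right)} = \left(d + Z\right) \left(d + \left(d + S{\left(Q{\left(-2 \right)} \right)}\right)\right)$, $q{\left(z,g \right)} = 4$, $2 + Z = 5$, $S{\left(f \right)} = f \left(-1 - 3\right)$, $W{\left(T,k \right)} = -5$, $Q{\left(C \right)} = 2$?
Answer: $0$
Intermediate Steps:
$S{\left(f \right)} = - 4 f$ ($S{\left(f \right)} = f \left(-4\right) = - 4 f$)
$Z = 3$ ($Z = -2 + 5 = 3$)
$P{\left(d \right)} = \left(-8 + 2 d\right) \left(3 + d\right)$ ($P{\left(d \right)} = \left(d + 3\right) \left(d + \left(d - 8\right)\right) = \left(3 + d\right) \left(d + \left(d - 8\right)\right) = \left(3 + d\right) \left(d + \left(-8 + d\right)\right) = \left(3 + d\right) \left(-8 + 2 d\right) = \left(-8 + 2 d\right) \left(3 + d\right)$)
$- 9 P{\left(q{\left(W{\left(4,3 \right)},1 \right)} \right)} = - 9 \left(-24 - 8 + 2 \cdot 4^{2}\right) = - 9 \left(-24 - 8 + 2 \cdot 16\right) = - 9 \left(-24 - 8 + 32\right) = \left(-9\right) 0 = 0$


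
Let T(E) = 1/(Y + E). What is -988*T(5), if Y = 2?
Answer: -988/7 ≈ -141.14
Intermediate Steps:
T(E) = 1/(2 + E)
-988*T(5) = -988/(2 + 5) = -988/7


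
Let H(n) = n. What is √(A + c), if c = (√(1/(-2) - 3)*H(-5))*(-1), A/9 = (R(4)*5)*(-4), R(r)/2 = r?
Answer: √(-5760 + 10*I*√14)/2 ≈ 0.12325 + 37.948*I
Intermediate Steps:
R(r) = 2*r
A = -1440 (A = 9*(((2*4)*5)*(-4)) = 9*((8*5)*(-4)) = 9*(40*(-4)) = 9*(-160) = -1440)
c = 5*I*√14/2 (c = (√(1/(-2) - 3)*(-5))*(-1) = (√(1*(-½) - 3)*(-5))*(-1) = (√(-½ - 3)*(-5))*(-1) = (√(-7/2)*(-5))*(-1) = ((I*√14/2)*(-5))*(-1) = -5*I*√14/2*(-1) = 5*I*√14/2 ≈ 9.3541*I)
√(A + c) = √(-1440 + 5*I*√14/2)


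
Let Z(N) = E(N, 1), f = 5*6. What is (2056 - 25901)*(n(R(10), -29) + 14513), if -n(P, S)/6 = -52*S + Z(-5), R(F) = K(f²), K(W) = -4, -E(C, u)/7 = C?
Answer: -125305475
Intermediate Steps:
E(C, u) = -7*C
f = 30
Z(N) = -7*N
R(F) = -4
n(P, S) = -210 + 312*S (n(P, S) = -6*(-52*S - 7*(-5)) = -6*(-52*S + 35) = -6*(35 - 52*S) = -210 + 312*S)
(2056 - 25901)*(n(R(10), -29) + 14513) = (2056 - 25901)*((-210 + 312*(-29)) + 14513) = -23845*((-210 - 9048) + 14513) = -23845*(-9258 + 14513) = -23845*5255 = -125305475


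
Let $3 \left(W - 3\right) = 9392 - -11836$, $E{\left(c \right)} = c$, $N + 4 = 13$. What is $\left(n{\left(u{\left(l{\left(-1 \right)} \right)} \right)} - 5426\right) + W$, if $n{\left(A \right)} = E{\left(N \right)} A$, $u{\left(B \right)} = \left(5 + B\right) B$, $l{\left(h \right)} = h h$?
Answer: $1707$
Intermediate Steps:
$N = 9$ ($N = -4 + 13 = 9$)
$l{\left(h \right)} = h^{2}$
$u{\left(B \right)} = B \left(5 + B\right)$
$W = 7079$ ($W = 3 + \frac{9392 - -11836}{3} = 3 + \frac{9392 + 11836}{3} = 3 + \frac{1}{3} \cdot 21228 = 3 + 7076 = 7079$)
$n{\left(A \right)} = 9 A$
$\left(n{\left(u{\left(l{\left(-1 \right)} \right)} \right)} - 5426\right) + W = \left(9 \left(-1\right)^{2} \left(5 + \left(-1\right)^{2}\right) - 5426\right) + 7079 = \left(9 \cdot 1 \left(5 + 1\right) - 5426\right) + 7079 = \left(9 \cdot 1 \cdot 6 - 5426\right) + 7079 = \left(9 \cdot 6 - 5426\right) + 7079 = \left(54 - 5426\right) + 7079 = -5372 + 7079 = 1707$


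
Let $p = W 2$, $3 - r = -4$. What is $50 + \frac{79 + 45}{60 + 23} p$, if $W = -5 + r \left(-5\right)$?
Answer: $- \frac{5770}{83} \approx -69.518$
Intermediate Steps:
$r = 7$ ($r = 3 - -4 = 3 + 4 = 7$)
$W = -40$ ($W = -5 + 7 \left(-5\right) = -5 - 35 = -40$)
$p = -80$ ($p = \left(-40\right) 2 = -80$)
$50 + \frac{79 + 45}{60 + 23} p = 50 + \frac{79 + 45}{60 + 23} \left(-80\right) = 50 + \frac{124}{83} \left(-80\right) = 50 - \frac{9920}{83} = - \frac{5770}{83}$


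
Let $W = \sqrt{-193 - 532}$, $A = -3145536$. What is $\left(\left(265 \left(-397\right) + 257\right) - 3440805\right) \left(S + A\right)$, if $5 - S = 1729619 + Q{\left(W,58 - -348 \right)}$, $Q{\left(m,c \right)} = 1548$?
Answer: $17291566563594$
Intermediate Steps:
$W = 5 i \sqrt{29}$ ($W = \sqrt{-725} = 5 i \sqrt{29} \approx 26.926 i$)
$S = -1731162$ ($S = 5 - \left(1729619 + 1548\right) = 5 - 1731167 = -1731162$)
$\left(\left(265 \left(-397\right) + 257\right) - 3440805\right) \left(S + A\right) = \left(\left(265 \left(-397\right) + 257\right) - 3440805\right) \left(-1731162 - 3145536\right) = \left(\left(-105205 + 257\right) - 3440805\right) \left(-4876698\right) = \left(-104948 - 3440805\right) \left(-4876698\right) = \left(-3545753\right) \left(-4876698\right) = 17291566563594$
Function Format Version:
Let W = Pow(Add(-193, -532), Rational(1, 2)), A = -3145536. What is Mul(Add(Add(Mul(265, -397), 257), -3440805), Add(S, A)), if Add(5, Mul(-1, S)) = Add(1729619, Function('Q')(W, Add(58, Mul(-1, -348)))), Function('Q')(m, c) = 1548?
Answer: 17291566563594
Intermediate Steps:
W = Mul(5, I, Pow(29, Rational(1, 2))) (W = Pow(-725, Rational(1, 2)) = Mul(5, I, Pow(29, Rational(1, 2))) ≈ Mul(26.926, I))
S = -1731162 (S = Add(5, Mul(-1, Add(1729619, 1548))) = Add(5, Mul(-1, 1731167)) = Add(5, -1731167) = -1731162)
Mul(Add(Add(Mul(265, -397), 257), -3440805), Add(S, A)) = Mul(Add(Add(Mul(265, -397), 257), -3440805), Add(-1731162, -3145536)) = Mul(Add(Add(-105205, 257), -3440805), -4876698) = Mul(Add(-104948, -3440805), -4876698) = Mul(-3545753, -4876698) = 17291566563594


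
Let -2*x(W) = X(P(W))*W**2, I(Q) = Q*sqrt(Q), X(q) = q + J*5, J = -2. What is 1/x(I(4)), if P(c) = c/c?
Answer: 1/288 ≈ 0.0034722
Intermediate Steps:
P(c) = 1
X(q) = -10 + q (X(q) = q - 2*5 = q - 10 = -10 + q)
I(Q) = Q**(3/2)
x(W) = 9*W**2/2 (x(W) = -(-10 + 1)*W**2/2 = -(-9)*W**2/2 = 9*W**2/2)
1/x(I(4)) = 1/(9*(4**(3/2))**2/2) = 1/((9/2)*8**2) = 1/((9/2)*64) = 1/288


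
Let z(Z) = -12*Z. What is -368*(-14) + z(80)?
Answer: 4192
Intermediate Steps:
-368*(-14) + z(80) = -368*(-14) - 12*80 = 5152 - 960 = 4192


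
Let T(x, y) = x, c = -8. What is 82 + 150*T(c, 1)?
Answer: -1118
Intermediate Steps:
82 + 150*T(c, 1) = 82 + 150*(-8) = 82 - 1200 = -1118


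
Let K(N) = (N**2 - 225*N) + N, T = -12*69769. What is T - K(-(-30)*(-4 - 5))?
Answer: -970608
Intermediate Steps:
T = -837228
K(N) = N**2 - 224*N
T - K(-(-30)*(-4 - 5)) = -837228 - (-(-30)*(-4 - 5))*(-224 - (-30)*(-4 - 5)) = -837228 - (-(-30)*(-9))*(-224 - (-30)*(-9)) = -837228 - (-5*54)*(-224 - 5*54) = -837228 - (-270)*(-224 - 270) = -837228 - (-270)*(-494) = -837228 - 1*133380 = -837228 - 133380 = -970608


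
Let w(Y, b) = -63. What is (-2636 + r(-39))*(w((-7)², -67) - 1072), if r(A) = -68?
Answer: 3069040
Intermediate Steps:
(-2636 + r(-39))*(w((-7)², -67) - 1072) = (-2636 - 68)*(-63 - 1072) = -2704*(-1135) = 3069040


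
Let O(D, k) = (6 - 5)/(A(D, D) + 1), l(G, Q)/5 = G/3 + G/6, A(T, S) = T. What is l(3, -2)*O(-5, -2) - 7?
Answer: -71/8 ≈ -8.8750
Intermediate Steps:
l(G, Q) = 5*G/2 (l(G, Q) = 5*(G/3 + G/6) = 5*(G/2) = 5*G/2)
O(D, k) = 1/(1 + D) (O(D, k) = (6 - 5)/(D + 1) = 1/(1 + D))
l(3, -2)*O(-5, -2) - 7 = ((5/2)*3)/(1 - 5) - 7 = (15/2)/(-4) - 7 = (15/2)*(-¼) - 7 = -15/8 - 7 = -71/8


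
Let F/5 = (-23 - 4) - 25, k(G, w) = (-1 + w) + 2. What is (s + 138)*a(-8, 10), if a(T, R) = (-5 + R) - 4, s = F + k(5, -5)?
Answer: -126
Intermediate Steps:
k(G, w) = 1 + w
F = -260 (F = 5*((-23 - 4) - 25) = 5*(-27 - 25) = 5*(-52) = -260)
s = -264 (s = -260 + (1 - 5) = -260 - 4 = -264)
a(T, R) = -9 + R
(s + 138)*a(-8, 10) = (-264 + 138)*(-9 + 10) = -126*1 = -126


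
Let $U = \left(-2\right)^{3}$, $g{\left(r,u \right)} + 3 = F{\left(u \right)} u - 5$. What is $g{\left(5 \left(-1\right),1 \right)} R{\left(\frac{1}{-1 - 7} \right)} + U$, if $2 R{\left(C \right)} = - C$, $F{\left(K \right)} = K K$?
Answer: $- \frac{135}{16} \approx -8.4375$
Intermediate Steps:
$F{\left(K \right)} = K^{2}$
$g{\left(r,u \right)} = -8 + u^{3}$ ($g{\left(r,u \right)} = -3 + \left(u^{2} u - 5\right) = -3 + \left(u^{3} - 5\right) = -3 + \left(-5 + u^{3}\right) = -8 + u^{3}$)
$R{\left(C \right)} = - \frac{C}{2}$ ($R{\left(C \right)} = \frac{\left(-1\right) C}{2} = - \frac{C}{2}$)
$U = -8$
$g{\left(5 \left(-1\right),1 \right)} R{\left(\frac{1}{-1 - 7} \right)} + U = \left(-8 + 1^{3}\right) \left(- \frac{1}{2 \left(-1 - 7\right)}\right) - 8 = \left(-8 + 1\right) \left(- \frac{1}{2 \left(-8\right)}\right) - 8 = - 7 \left(\left(- \frac{1}{2}\right) \left(- \frac{1}{8}\right)\right) - 8 = \left(-7\right) \frac{1}{16} - 8 = - \frac{7}{16} - 8 = - \frac{135}{16}$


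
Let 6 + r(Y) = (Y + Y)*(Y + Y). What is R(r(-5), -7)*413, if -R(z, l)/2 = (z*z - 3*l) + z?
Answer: -7393526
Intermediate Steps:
r(Y) = -6 + 4*Y**2 (r(Y) = -6 + (Y + Y)*(Y + Y) = -6 + (2*Y)*(2*Y) = -6 + 4*Y**2)
R(z, l) = -2*z - 2*z**2 + 6*l (R(z, l) = -2*((z*z - 3*l) + z) = -2*((z**2 - 3*l) + z) = -2*(z + z**2 - 3*l) = -2*z - 2*z**2 + 6*l)
R(r(-5), -7)*413 = (-2*(-6 + 4*(-5)**2) - 2*(-6 + 4*(-5)**2)**2 + 6*(-7))*413 = (-2*(-6 + 4*25) - 2*(-6 + 4*25)**2 - 42)*413 = (-2*(-6 + 100) - 2*(-6 + 100)**2 - 42)*413 = (-2*94 - 2*94**2 - 42)*413 = (-188 - 2*8836 - 42)*413 = (-188 - 17672 - 42)*413 = -17902*413 = -7393526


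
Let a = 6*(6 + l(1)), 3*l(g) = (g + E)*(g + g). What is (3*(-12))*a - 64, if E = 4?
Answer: -2080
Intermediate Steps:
l(g) = 2*g*(4 + g)/3 (l(g) = ((g + 4)*(g + g))/3 = ((4 + g)*(2*g))/3 = (2*g*(4 + g))/3 = 2*g*(4 + g)/3)
a = 56 (a = 6*(6 + (⅔)*1*(4 + 1)) = 6*(6 + (⅔)*1*5) = 6*(6 + 10/3) = 6*(28/3) = 56)
(3*(-12))*a - 64 = (3*(-12))*56 - 64 = -36*56 - 64 = -2016 - 64 = -2080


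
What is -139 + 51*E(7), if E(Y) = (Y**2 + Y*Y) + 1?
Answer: 4910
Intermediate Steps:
E(Y) = 1 + 2*Y**2 (E(Y) = (Y**2 + Y**2) + 1 = 2*Y**2 + 1 = 1 + 2*Y**2)
-139 + 51*E(7) = -139 + 51*(1 + 2*7**2) = -139 + 51*(1 + 2*49) = -139 + 51*(1 + 98) = -139 + 51*99 = -139 + 5049 = 4910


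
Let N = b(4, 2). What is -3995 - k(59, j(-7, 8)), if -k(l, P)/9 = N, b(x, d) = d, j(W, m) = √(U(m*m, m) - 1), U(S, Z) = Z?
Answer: -3977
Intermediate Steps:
j(W, m) = √(-1 + m) (j(W, m) = √(m - 1) = √(-1 + m))
N = 2
k(l, P) = -18 (k(l, P) = -9*2 = -18)
-3995 - k(59, j(-7, 8)) = -3995 - 1*(-18) = -3995 + 18 = -3977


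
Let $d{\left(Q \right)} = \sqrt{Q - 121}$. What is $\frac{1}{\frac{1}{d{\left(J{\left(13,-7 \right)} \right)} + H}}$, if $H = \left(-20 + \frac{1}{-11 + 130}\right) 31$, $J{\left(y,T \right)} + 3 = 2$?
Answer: $- \frac{73749}{119} + i \sqrt{122} \approx -619.74 + 11.045 i$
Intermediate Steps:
$J{\left(y,T \right)} = -1$ ($J{\left(y,T \right)} = -3 + 2 = -1$)
$d{\left(Q \right)} = \sqrt{-121 + Q}$
$H = - \frac{73749}{119}$ ($H = \left(-20 + \frac{1}{119}\right) 31 = \left(- \frac{2379}{119}\right) 31 = - \frac{73749}{119} \approx -619.74$)
$\frac{1}{\frac{1}{d{\left(J{\left(13,-7 \right)} \right)} + H}} = \frac{1}{\frac{1}{\sqrt{-121 - 1} - \frac{73749}{119}}} = \frac{1}{\frac{1}{\sqrt{-122} - \frac{73749}{119}}} = \frac{1}{\frac{1}{i \sqrt{122} - \frac{73749}{119}}} = \frac{1}{\frac{1}{- \frac{73749}{119} + i \sqrt{122}}} = - \frac{73749}{119} + i \sqrt{122}$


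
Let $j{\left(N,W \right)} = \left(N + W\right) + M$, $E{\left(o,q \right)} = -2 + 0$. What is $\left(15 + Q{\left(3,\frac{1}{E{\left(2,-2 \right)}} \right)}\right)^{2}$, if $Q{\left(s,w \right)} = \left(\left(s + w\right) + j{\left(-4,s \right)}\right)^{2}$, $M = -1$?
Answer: $\frac{3721}{16} \approx 232.56$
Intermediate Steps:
$E{\left(o,q \right)} = -2$
$j{\left(N,W \right)} = -1 + N + W$ ($j{\left(N,W \right)} = \left(N + W\right) - 1 = -1 + N + W$)
$Q{\left(s,w \right)} = \left(-5 + w + 2 s\right)^{2}$ ($Q{\left(s,w \right)} = \left(\left(s + w\right) - \left(5 - s\right)\right)^{2} = \left(\left(s + w\right) + \left(-5 + s\right)\right)^{2} = \left(-5 + w + 2 s\right)^{2}$)
$\left(15 + Q{\left(3,\frac{1}{E{\left(2,-2 \right)}} \right)}\right)^{2} = \left(15 + \left(-5 + \frac{1}{-2} + 2 \cdot 3\right)^{2}\right)^{2} = \left(15 + \left(-5 - \frac{1}{2} + 6\right)^{2}\right)^{2} = \left(15 + \left(\frac{1}{2}\right)^{2}\right)^{2} = \left(15 + \frac{1}{4}\right)^{2} = \left(\frac{61}{4}\right)^{2} = \frac{3721}{16}$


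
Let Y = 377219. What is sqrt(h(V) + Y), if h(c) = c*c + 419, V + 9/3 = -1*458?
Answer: sqrt(590159) ≈ 768.22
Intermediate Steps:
V = -461 (V = -3 - 1*458 = -3 - 458 = -461)
h(c) = 419 + c**2 (h(c) = c**2 + 419 = 419 + c**2)
sqrt(h(V) + Y) = sqrt((419 + (-461)**2) + 377219) = sqrt((419 + 212521) + 377219) = sqrt(212940 + 377219) = sqrt(590159)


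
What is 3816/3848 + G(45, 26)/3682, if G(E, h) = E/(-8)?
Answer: 14028867/14168336 ≈ 0.99016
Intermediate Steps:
G(E, h) = -E/8 (G(E, h) = E*(-⅛) = -E/8)
3816/3848 + G(45, 26)/3682 = 3816/3848 - ⅛*45/3682 = 3816*(1/3848) - 45/8*1/3682 = 477/481 - 45/29456 = 14028867/14168336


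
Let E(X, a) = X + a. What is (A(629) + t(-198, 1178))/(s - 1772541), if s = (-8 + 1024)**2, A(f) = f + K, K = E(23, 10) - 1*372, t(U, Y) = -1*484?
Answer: 194/740285 ≈ 0.00026206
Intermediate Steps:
t(U, Y) = -484
K = -339 (K = (23 + 10) - 1*372 = 33 - 372 = -339)
A(f) = -339 + f (A(f) = f - 339 = -339 + f)
s = 1032256 (s = 1016**2 = 1032256)
(A(629) + t(-198, 1178))/(s - 1772541) = ((-339 + 629) - 484)/(1032256 - 1772541) = (290 - 484)/(-740285) = -194*(-1/740285) = 194/740285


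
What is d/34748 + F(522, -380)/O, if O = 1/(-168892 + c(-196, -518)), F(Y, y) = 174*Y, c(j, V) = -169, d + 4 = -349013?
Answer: -533571959057001/34748 ≈ -1.5355e+10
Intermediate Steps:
d = -349017 (d = -4 - 349013 = -349017)
O = -1/169061 (O = 1/(-168892 - 169) = 1/(-169061) = -1/169061 ≈ -5.9150e-6)
d/34748 + F(522, -380)/O = -349017/34748 + (174*522)/(-1/169061) = -349017*1/34748 + 90828*(-169061) = -349017/34748 - 15355472508 = -533571959057001/34748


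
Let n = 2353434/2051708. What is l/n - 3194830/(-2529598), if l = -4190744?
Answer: -5437484744554682869/1488310484883 ≈ -3.6535e+6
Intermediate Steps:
n = 1176717/1025854 (n = 2353434*(1/2051708) = 1176717/1025854 ≈ 1.1471)
l/n - 3194830/(-2529598) = -4190744/1176717/1025854 - 3194830/(-2529598) = -4190744*1025854/1176717 - 3194830*(-1/2529598) = -4299091495376/1176717 + 1597415/1264799 = -5437484744554682869/1488310484883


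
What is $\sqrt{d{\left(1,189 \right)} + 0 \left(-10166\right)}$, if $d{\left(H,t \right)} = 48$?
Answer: $4 \sqrt{3} \approx 6.9282$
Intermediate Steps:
$\sqrt{d{\left(1,189 \right)} + 0 \left(-10166\right)} = \sqrt{48 + 0 \left(-10166\right)} = \sqrt{48 + 0} = \sqrt{48} = 4 \sqrt{3}$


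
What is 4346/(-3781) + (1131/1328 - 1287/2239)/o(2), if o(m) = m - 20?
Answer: -78571642163/67454370912 ≈ -1.1648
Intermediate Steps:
o(m) = -20 + m
4346/(-3781) + (1131/1328 - 1287/2239)/o(2) = 4346/(-3781) + (1131/1328 - 1287/2239)/(-20 + 2) = 4346*(-1/3781) + (1131*(1/1328) - 1287*1/2239)/(-18) = -4346/3781 + (1131/1328 - 1287/2239)*(-1/18) = -4346/3781 + (823173/2973392)*(-1/18) = -4346/3781 - 274391/17840352 = -78571642163/67454370912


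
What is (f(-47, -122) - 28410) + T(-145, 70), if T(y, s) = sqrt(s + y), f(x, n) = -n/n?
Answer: -28411 + 5*I*sqrt(3) ≈ -28411.0 + 8.6602*I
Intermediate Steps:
f(x, n) = -1 (f(x, n) = -1*1 = -1)
(f(-47, -122) - 28410) + T(-145, 70) = (-1 - 28410) + sqrt(70 - 145) = -28411 + sqrt(-75) = -28411 + 5*I*sqrt(3)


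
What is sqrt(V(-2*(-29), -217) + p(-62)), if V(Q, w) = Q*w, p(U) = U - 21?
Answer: I*sqrt(12669) ≈ 112.56*I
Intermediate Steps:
p(U) = -21 + U
sqrt(V(-2*(-29), -217) + p(-62)) = sqrt(-2*(-29)*(-217) + (-21 - 62)) = sqrt(58*(-217) - 83) = sqrt(-12586 - 83) = sqrt(-12669) = I*sqrt(12669)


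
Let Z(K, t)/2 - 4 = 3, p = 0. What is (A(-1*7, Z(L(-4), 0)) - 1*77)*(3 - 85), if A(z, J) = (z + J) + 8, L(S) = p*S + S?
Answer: 5084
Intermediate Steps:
L(S) = S (L(S) = 0*S + S = 0 + S = S)
Z(K, t) = 14 (Z(K, t) = 8 + 2*3 = 8 + 6 = 14)
A(z, J) = 8 + J + z (A(z, J) = (J + z) + 8 = 8 + J + z)
(A(-1*7, Z(L(-4), 0)) - 1*77)*(3 - 85) = ((8 + 14 - 1*7) - 1*77)*(3 - 85) = ((8 + 14 - 7) - 77)*(-82) = (15 - 77)*(-82) = -62*(-82) = 5084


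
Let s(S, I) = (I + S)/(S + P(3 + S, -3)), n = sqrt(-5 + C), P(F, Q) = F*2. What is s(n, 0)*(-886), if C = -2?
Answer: -886*sqrt(7)/(-6*I + 3*sqrt(7)) ≈ -187.94 - 142.07*I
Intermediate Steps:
P(F, Q) = 2*F
n = I*sqrt(7) (n = sqrt(-5 - 2) = sqrt(-7) = I*sqrt(7) ≈ 2.6458*I)
s(S, I) = (I + S)/(6 + 3*S) (s(S, I) = (I + S)/(S + 2*(3 + S)) = (I + S)/(S + (6 + 2*S)) = (I + S)/(6 + 3*S))
s(n, 0)*(-886) = ((0 + I*sqrt(7))/(3*(2 + I*sqrt(7))))*(-886) = ((I*sqrt(7))/(3*(2 + I*sqrt(7))))*(-886) = (I*sqrt(7)/(3*(2 + I*sqrt(7))))*(-886) = -886*I*sqrt(7)/(3*(2 + I*sqrt(7)))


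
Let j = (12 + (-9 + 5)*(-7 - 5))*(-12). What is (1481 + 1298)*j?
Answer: -2000880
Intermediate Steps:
j = -720 (j = (12 - 4*(-12))*(-12) = (12 + 48)*(-12) = 60*(-12) = -720)
(1481 + 1298)*j = (1481 + 1298)*(-720) = 2779*(-720) = -2000880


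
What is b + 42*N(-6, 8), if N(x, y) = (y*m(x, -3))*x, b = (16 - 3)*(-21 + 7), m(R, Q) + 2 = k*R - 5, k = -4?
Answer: -34454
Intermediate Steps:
m(R, Q) = -7 - 4*R (m(R, Q) = -2 + (-4*R - 5) = -2 + (-5 - 4*R) = -7 - 4*R)
b = -182 (b = 13*(-14) = -182)
N(x, y) = x*y*(-7 - 4*x) (N(x, y) = (y*(-7 - 4*x))*x = x*y*(-7 - 4*x))
b + 42*N(-6, 8) = -182 + 42*(-6*8*(-7 - 4*(-6))) = -182 + 42*(-6*8*(-7 + 24)) = -182 + 42*(-6*8*17) = -182 + 42*(-816) = -182 - 34272 = -34454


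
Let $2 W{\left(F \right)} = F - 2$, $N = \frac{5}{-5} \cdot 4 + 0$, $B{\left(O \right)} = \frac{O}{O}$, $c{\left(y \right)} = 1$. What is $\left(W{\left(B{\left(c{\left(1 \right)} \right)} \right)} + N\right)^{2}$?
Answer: $\frac{81}{4} \approx 20.25$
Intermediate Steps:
$B{\left(O \right)} = 1$
$N = -4$ ($N = 5 \left(- \frac{1}{5}\right) 4 + 0 = \left(-1\right) 4 + 0 = -4 + 0 = -4$)
$W{\left(F \right)} = -1 + \frac{F}{2}$ ($W{\left(F \right)} = \frac{F - 2}{2} = \frac{-2 + F}{2} = -1 + \frac{F}{2}$)
$\left(W{\left(B{\left(c{\left(1 \right)} \right)} \right)} + N\right)^{2} = \left(\left(-1 + \frac{1}{2} \cdot 1\right) - 4\right)^{2} = \left(\left(-1 + \frac{1}{2}\right) - 4\right)^{2} = \left(- \frac{1}{2} - 4\right)^{2} = \left(- \frac{9}{2}\right)^{2} = \frac{81}{4}$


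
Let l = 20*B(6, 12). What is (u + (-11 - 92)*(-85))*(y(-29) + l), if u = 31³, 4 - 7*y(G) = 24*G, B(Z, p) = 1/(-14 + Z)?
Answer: 3758235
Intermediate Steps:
l = -5/2 (l = 20/(-14 + 6) = 20/(-8) = 20*(-⅛) = -5/2 ≈ -2.5000)
y(G) = 4/7 - 24*G/7
u = 29791
(u + (-11 - 92)*(-85))*(y(-29) + l) = (29791 + (-11 - 92)*(-85))*((4/7 - 24/7*(-29)) - 5/2) = (29791 - 103*(-85))*((4/7 + 696/7) - 5/2) = (29791 + 8755)*(100 - 5/2) = 38546*(195/2) = 3758235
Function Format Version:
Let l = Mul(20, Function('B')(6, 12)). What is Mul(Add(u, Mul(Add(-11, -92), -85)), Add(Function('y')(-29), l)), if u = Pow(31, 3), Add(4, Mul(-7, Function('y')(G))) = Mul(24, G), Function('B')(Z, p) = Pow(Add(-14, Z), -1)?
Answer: 3758235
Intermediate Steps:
l = Rational(-5, 2) (l = Mul(20, Pow(Add(-14, 6), -1)) = Mul(20, Pow(-8, -1)) = Mul(20, Rational(-1, 8)) = Rational(-5, 2) ≈ -2.5000)
Function('y')(G) = Add(Rational(4, 7), Mul(Rational(-24, 7), G)) (Function('y')(G) = Add(Rational(4, 7), Mul(Rational(-1, 7), Mul(24, G))) = Add(Rational(4, 7), Mul(Rational(-24, 7), G)))
u = 29791
Mul(Add(u, Mul(Add(-11, -92), -85)), Add(Function('y')(-29), l)) = Mul(Add(29791, Mul(Add(-11, -92), -85)), Add(Add(Rational(4, 7), Mul(Rational(-24, 7), -29)), Rational(-5, 2))) = Mul(Add(29791, Mul(-103, -85)), Add(Add(Rational(4, 7), Rational(696, 7)), Rational(-5, 2))) = Mul(Add(29791, 8755), Add(100, Rational(-5, 2))) = Mul(38546, Rational(195, 2)) = 3758235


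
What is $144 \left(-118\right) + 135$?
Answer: $-16857$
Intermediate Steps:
$144 \left(-118\right) + 135 = -16992 + 135 = -16857$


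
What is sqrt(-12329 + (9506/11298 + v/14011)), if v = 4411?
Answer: I*sqrt(1576058952268962399)/11306877 ≈ 111.03*I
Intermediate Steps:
sqrt(-12329 + (9506/11298 + v/14011)) = sqrt(-12329 + (9506/11298 + 4411/14011)) = sqrt(-12329 + (9506*(1/11298) + 4411*(1/14011))) = sqrt(-12329 + (679/807 + 4411/14011)) = sqrt(-12329 + 13073146/11306877) = sqrt(-139389413387/11306877) = I*sqrt(1576058952268962399)/11306877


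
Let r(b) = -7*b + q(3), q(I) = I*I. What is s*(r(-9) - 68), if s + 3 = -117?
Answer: -480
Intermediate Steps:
s = -120 (s = -3 - 117 = -120)
q(I) = I**2
r(b) = 9 - 7*b (r(b) = -7*b + 3**2 = -7*b + 9 = 9 - 7*b)
s*(r(-9) - 68) = -120*((9 - 7*(-9)) - 68) = -120*((9 + 63) - 68) = -120*(72 - 68) = -120*4 = -480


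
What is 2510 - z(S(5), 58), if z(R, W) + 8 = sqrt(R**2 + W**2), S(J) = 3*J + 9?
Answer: 2518 - 2*sqrt(985) ≈ 2455.2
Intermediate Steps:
S(J) = 9 + 3*J
z(R, W) = -8 + sqrt(R**2 + W**2)
2510 - z(S(5), 58) = 2510 - (-8 + sqrt((9 + 3*5)**2 + 58**2)) = 2510 - (-8 + sqrt((9 + 15)**2 + 3364)) = 2510 - (-8 + sqrt(24**2 + 3364)) = 2510 - (-8 + sqrt(576 + 3364)) = 2510 - (-8 + sqrt(3940)) = 2510 - (-8 + 2*sqrt(985)) = 2510 + (8 - 2*sqrt(985)) = 2518 - 2*sqrt(985)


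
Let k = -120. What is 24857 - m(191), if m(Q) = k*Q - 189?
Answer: 47966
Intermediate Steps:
m(Q) = -189 - 120*Q (m(Q) = -120*Q - 189 = -189 - 120*Q)
24857 - m(191) = 24857 - (-189 - 120*191) = 24857 - (-189 - 22920) = 24857 - 1*(-23109) = 24857 + 23109 = 47966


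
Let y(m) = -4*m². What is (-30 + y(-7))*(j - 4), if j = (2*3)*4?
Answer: -4520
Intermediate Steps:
j = 24 (j = 6*4 = 24)
(-30 + y(-7))*(j - 4) = (-30 - 4*(-7)²)*(24 - 4) = (-30 - 4*49)*20 = (-30 - 196)*20 = -226*20 = -4520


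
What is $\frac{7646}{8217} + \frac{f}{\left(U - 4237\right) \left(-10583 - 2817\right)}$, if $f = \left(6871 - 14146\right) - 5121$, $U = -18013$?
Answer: $\frac{569888260517}{612474637500} \approx 0.93047$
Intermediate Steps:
$f = -12396$ ($f = -7275 - 5121 = -12396$)
$\frac{7646}{8217} + \frac{f}{\left(U - 4237\right) \left(-10583 - 2817\right)} = \frac{7646}{8217} - \frac{12396}{\left(-18013 - 4237\right) \left(-10583 - 2817\right)} = 7646 \cdot \frac{1}{8217} - \frac{12396}{\left(-22250\right) \left(-13400\right)} = \frac{7646}{8217} - \frac{12396}{298150000} = \frac{7646}{8217} - \frac{3099}{74537500} = \frac{569888260517}{612474637500}$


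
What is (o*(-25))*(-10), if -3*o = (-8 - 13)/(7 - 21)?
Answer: -125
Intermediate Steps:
o = -1/2 (o = -(-8 - 13)/(3*(7 - 21)) = -(-7)/(-14) = -(-7)*(-1)/14 = -1/3*3/2 = -1/2 ≈ -0.50000)
(o*(-25))*(-10) = -1/2*(-25)*(-10) = (25/2)*(-10) = -125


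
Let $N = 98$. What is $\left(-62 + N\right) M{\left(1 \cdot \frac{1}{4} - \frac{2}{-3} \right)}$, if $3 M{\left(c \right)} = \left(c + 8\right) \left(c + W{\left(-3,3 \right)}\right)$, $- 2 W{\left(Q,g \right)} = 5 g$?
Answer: $- \frac{8453}{12} \approx -704.42$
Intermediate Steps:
$W{\left(Q,g \right)} = - \frac{5 g}{2}$
$M{\left(c \right)} = \frac{\left(8 + c\right) \left(- \frac{15}{2} + c\right)}{3}$ ($M{\left(c \right)} = \frac{\left(c + 8\right) \left(c - \frac{15}{2}\right)}{3} = \frac{\left(8 + c\right) \left(c - \frac{15}{2}\right)}{3} = \frac{\left(8 + c\right) \left(- \frac{15}{2} + c\right)}{3}$)
$\left(-62 + N\right) M{\left(1 \cdot \frac{1}{4} - \frac{2}{-3} \right)} = \left(-62 + 98\right) \left(-20 + \frac{\left(1 \cdot \frac{1}{4} - \frac{2}{-3}\right)^{2}}{3} + \frac{1 \cdot \frac{1}{4} - \frac{2}{-3}}{6}\right) = 36 \left(-20 + \frac{\left(1 \cdot \frac{1}{4} - - \frac{2}{3}\right)^{2}}{3} + \frac{1 \cdot \frac{1}{4} - - \frac{2}{3}}{6}\right) = 36 \left(-20 + \frac{\left(\frac{1}{4} + \frac{2}{3}\right)^{2}}{3} + \frac{\frac{1}{4} + \frac{2}{3}}{6}\right) = 36 \left(-20 + \frac{\left(\frac{11}{12}\right)^{2}}{3} + \frac{1}{6} \cdot \frac{11}{12}\right) = 36 \left(-20 + \frac{1}{3} \cdot \frac{121}{144} + \frac{11}{72}\right) = 36 \left(-20 + \frac{121}{432} + \frac{11}{72}\right) = 36 \left(- \frac{8453}{432}\right) = - \frac{8453}{12}$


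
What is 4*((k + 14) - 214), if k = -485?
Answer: -2740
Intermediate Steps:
4*((k + 14) - 214) = 4*((-485 + 14) - 214) = 4*(-471 - 214) = 4*(-685) = -2740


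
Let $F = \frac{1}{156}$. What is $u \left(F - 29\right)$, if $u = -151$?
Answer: $\frac{682973}{156} \approx 4378.0$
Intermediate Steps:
$F = \frac{1}{156} \approx 0.0064103$
$u \left(F - 29\right) = - 151 \left(\frac{1}{156} - 29\right) = \left(-151\right) \left(- \frac{4523}{156}\right) = \frac{682973}{156}$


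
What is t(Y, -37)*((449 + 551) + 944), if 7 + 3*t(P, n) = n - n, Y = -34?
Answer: -4536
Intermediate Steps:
t(P, n) = -7/3 (t(P, n) = -7/3 + (n - n)/3 = -7/3 + (⅓)*0 = -7/3 + 0 = -7/3)
t(Y, -37)*((449 + 551) + 944) = -7*((449 + 551) + 944)/3 = -7*(1000 + 944)/3 = -7/3*1944 = -4536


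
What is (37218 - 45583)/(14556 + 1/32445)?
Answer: -271402425/472269421 ≈ -0.57468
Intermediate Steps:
(37218 - 45583)/(14556 + 1/32445) = -8365/(14556 + 1/32445) = -8365/472269421/32445 = -8365*32445/472269421 = -271402425/472269421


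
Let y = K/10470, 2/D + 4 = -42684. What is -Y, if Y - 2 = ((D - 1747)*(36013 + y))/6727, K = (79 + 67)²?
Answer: 2342907463884179/250548998560 ≈ 9351.1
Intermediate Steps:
D = -1/21344 (D = 2/(-4 - 42684) = 2/(-42688) = 2*(-1/42688) = -1/21344 ≈ -4.6852e-5)
K = 21316 (K = 146² = 21316)
y = 10658/5235 (y = 21316/10470 = 21316*(1/10470) = 10658/5235 ≈ 2.0359)
Y = -2342907463884179/250548998560 (Y = 2 + ((-1/21344 - 1747)*(36013 + 10658/5235))/6727 = 2 - 37287969/21344*188538713/5235*(1/6727) = 2 - 2343408561881299/37245280*1/6727 = 2 - 2343408561881299/250548998560 = -2342907463884179/250548998560 ≈ -9351.1)
-Y = -1*(-2342907463884179/250548998560) = 2342907463884179/250548998560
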